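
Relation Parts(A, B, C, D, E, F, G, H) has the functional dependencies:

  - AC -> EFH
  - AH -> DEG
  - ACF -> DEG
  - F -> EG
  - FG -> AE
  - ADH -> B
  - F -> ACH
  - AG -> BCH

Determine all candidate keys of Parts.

{F}⁺: F→EG adds E, G; FG→AE adds A; F→ACH adds C, H; AG→BCH adds B; AH→DEG adds D → {A, B, C, D, E, F, G, H}.
{A, C}⁺: AC→EFH adds E, F, H; AH→DEG adds D, G; ADH→B adds B → {A, B, C, D, E, F, G, H}. Minimal: {C}⁺ = {C}; {A}⁺ = {A} — none reach the full schema.
{A, G}⁺: AG→BCH adds B, C, H; AC→EFH adds E, F; AH→DEG adds D → {A, B, C, D, E, F, G, H}. Minimal: {G}⁺ = {G}; {A}⁺ = {A} — none reach the full schema.
{A, H}⁺: AH→DEG adds D, E, G; ADH→B adds B; AG→BCH adds C; AC→EFH adds F → {A, B, C, D, E, F, G, H}. Minimal: {H}⁺ = {H}; {A}⁺ = {A} — none reach the full schema.
Any other superkey contains one of these as a subset, so there are no further candidate keys.

{F}; {A, C}; {A, G}; {A, H}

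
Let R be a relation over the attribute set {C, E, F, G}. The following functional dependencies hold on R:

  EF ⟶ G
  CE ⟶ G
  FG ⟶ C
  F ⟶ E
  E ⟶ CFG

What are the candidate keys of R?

{E}⁺: E→CFG adds C, F, G → {C, E, F, G}.
{F}⁺: F→E adds E; E→CFG adds C, G → {C, E, F, G}.
Any other superkey contains one of these as a subset, so there are no further candidate keys.

(E), (F)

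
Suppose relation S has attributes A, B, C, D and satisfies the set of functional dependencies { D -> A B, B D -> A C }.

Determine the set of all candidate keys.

Attribute D never appears on the right-hand side of any dependency, so D must belong to every candidate key.
{D}⁺ = {A, B, C, D}, which is all of the schema, so {D} is the only candidate key.

(D)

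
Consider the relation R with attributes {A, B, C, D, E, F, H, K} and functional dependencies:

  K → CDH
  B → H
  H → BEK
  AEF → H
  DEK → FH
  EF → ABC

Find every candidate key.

{B}⁺: B→H adds H; H→BEK adds E, K; K→CDH adds C, D; DEK→FH adds F; EF→ABC adds A → {A, B, C, D, E, F, H, K}.
{H}⁺: H→BEK adds B, E, K; K→CDH adds C, D; DEK→FH adds F; EF→ABC adds A → {A, B, C, D, E, F, H, K}.
{K}⁺: K→CDH adds C, D, H; H→BEK adds B, E; DEK→FH adds F; EF→ABC adds A → {A, B, C, D, E, F, H, K}.
{E, F}⁺: EF→ABC adds A, B, C; B→H adds H; H→BEK adds K; K→CDH adds D → {A, B, C, D, E, F, H, K}. Minimal: {F}⁺ = {F}; {E}⁺ = {E} — none reach the full schema.

(B); (H); (K); (E, F)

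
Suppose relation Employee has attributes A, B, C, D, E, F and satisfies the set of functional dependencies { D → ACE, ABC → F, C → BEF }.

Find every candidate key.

Attribute D never appears on the right-hand side of any dependency, so D must belong to every candidate key.
{D}⁺ = {A, B, C, D, E, F}, which is all of the schema, so {D} is the only candidate key.

{D}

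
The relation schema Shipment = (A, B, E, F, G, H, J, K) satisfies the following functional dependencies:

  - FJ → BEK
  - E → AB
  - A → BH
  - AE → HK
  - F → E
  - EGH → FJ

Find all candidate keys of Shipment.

{E, G}, {F, G}

Attribute G never appears on the right-hand side of any dependency, so G must belong to every candidate key.
{G}⁺ = {G}, which is not all of the schema, so we must add further attributes.
{E, G}⁺: E→AB adds A, B; A→BH adds H; AE→HK adds K; EGH→FJ adds F, J → {A, B, E, F, G, H, J, K}. Minimal: {G}⁺ = {G}; {E}⁺ = {A, B, E, H, K} — none reach the full schema.
{F, G}⁺: F→E adds E; E→AB adds A, B; A→BH adds H; AE→HK adds K; EGH→FJ adds J → {A, B, E, F, G, H, J, K}. Minimal: {G}⁺ = {G}; {F}⁺ = {A, B, E, F, H, K} — none reach the full schema.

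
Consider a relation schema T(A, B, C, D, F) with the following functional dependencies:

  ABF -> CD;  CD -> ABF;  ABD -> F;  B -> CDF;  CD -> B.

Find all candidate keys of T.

{B}, {C, D}

{B}⁺: B→CDF adds C, D, F; CD→ABF adds A → {A, B, C, D, F}.
{C, D}⁺: CD→ABF adds A, B, F → {A, B, C, D, F}. Minimal: {D}⁺ = {D}; {C}⁺ = {C} — none reach the full schema.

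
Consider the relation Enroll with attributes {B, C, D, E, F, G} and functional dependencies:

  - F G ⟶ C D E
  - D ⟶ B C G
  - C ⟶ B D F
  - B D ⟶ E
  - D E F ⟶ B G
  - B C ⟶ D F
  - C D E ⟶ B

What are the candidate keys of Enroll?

{C}, {D}, {F, G}

{C}⁺: C→BDF adds B, D, F; BD→E adds E; DEF→BG adds G → {B, C, D, E, F, G}.
{D}⁺: D→BCG adds B, C, G; C→BDF adds F; BD→E adds E → {B, C, D, E, F, G}.
{F, G}⁺: FG→CDE adds C, D, E; D→BCG adds B → {B, C, D, E, F, G}. Minimal: {G}⁺ = {G}; {F}⁺ = {F} — none reach the full schema.
Any other superkey contains one of these as a subset, so there are no further candidate keys.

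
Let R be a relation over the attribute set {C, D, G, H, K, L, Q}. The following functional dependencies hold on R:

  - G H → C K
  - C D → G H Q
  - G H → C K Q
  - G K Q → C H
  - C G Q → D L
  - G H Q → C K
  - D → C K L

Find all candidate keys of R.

D, GH, CGQ, GKQ

{D}⁺: D→CKL adds C, K, L; CD→GHQ adds G, H, Q → {C, D, G, H, K, L, Q}.
{G, H}⁺: GH→CK adds C, K; GH→CKQ adds Q; CGQ→DL adds D, L → {C, D, G, H, K, L, Q}. Minimal: {H}⁺ = {H}; {G}⁺ = {G} — none reach the full schema.
{C, G, Q}⁺: CGQ→DL adds D, L; D→CKL adds K; CD→GHQ adds H → {C, D, G, H, K, L, Q}. Minimal: {G, Q}⁺ = {G, Q}; {C, Q}⁺ = {C, Q}; {C, G}⁺ = {C, G} — none reach the full schema.
{G, K, Q}⁺: GKQ→CH adds C, H; CGQ→DL adds D, L → {C, D, G, H, K, L, Q}. Minimal: {K, Q}⁺ = {K, Q}; {G, Q}⁺ = {G, Q}; {G, K}⁺ = {G, K} — none reach the full schema.
Any other superkey contains one of these as a subset, so there are no further candidate keys.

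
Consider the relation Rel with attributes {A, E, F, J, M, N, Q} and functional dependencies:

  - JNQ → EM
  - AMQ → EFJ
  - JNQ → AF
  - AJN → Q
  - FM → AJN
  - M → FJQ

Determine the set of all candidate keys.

{M}⁺: M→FJQ adds F, J, Q; FM→AJN adds A, N; JNQ→EM adds E → {A, E, F, J, M, N, Q}.
{A, J, N}⁺: AJN→Q adds Q; JNQ→EM adds E, M; AMQ→EFJ adds F → {A, E, F, J, M, N, Q}. Minimal: {J, N}⁺ = {J, N}; {A, N}⁺ = {A, N}; {A, J}⁺ = {A, J} — none reach the full schema.
{J, N, Q}⁺: JNQ→EM adds E, M; JNQ→AF adds A, F → {A, E, F, J, M, N, Q}. Minimal: {N, Q}⁺ = {N, Q}; {J, Q}⁺ = {J, Q}; {J, N}⁺ = {J, N} — none reach the full schema.
Any other superkey contains one of these as a subset, so there are no further candidate keys.

M; AJN; JNQ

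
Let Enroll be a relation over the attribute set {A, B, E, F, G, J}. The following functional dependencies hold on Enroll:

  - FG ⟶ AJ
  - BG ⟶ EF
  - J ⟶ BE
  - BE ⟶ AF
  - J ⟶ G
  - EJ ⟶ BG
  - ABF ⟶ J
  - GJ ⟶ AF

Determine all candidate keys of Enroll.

{J}⁺: J→BE adds B, E; BE→AF adds A, F; J→G adds G → {A, B, E, F, G, J}.
{B, E}⁺: BE→AF adds A, F; ABF→J adds J; J→G adds G → {A, B, E, F, G, J}. Minimal: {E}⁺ = {E}; {B}⁺ = {B} — none reach the full schema.
{B, G}⁺: BG→EF adds E, F; BE→AF adds A; ABF→J adds J → {A, B, E, F, G, J}. Minimal: {G}⁺ = {G}; {B}⁺ = {B} — none reach the full schema.
{F, G}⁺: FG→AJ adds A, J; J→BE adds B, E → {A, B, E, F, G, J}. Minimal: {G}⁺ = {G}; {F}⁺ = {F} — none reach the full schema.
{A, B, F}⁺: ABF→J adds J; J→BE adds E; J→G adds G → {A, B, E, F, G, J}. Minimal: {B, F}⁺ = {B, F}; {A, F}⁺ = {A, F}; {A, B}⁺ = {A, B} — none reach the full schema.
Any other superkey contains one of these as a subset, so there are no further candidate keys.

J, BE, BG, FG, ABF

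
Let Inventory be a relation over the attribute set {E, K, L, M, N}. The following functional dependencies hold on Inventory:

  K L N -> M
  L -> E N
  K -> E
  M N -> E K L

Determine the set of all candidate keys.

{K, L}⁺: L→EN adds E, N; KLN→M adds M → {E, K, L, M, N}. Minimal: {L}⁺ = {E, L, N}; {K}⁺ = {E, K} — none reach the full schema.
{L, M}⁺: L→EN adds E, N; MN→EKL adds K → {E, K, L, M, N}. Minimal: {M}⁺ = {M}; {L}⁺ = {E, L, N} — none reach the full schema.
{M, N}⁺: MN→EKL adds E, K, L → {E, K, L, M, N}. Minimal: {N}⁺ = {N}; {M}⁺ = {M} — none reach the full schema.

{K, L}, {L, M}, {M, N}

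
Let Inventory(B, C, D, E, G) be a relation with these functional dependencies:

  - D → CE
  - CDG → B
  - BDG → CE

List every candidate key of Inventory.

{D, G}⁺: D→CE adds C, E; CDG→B adds B → {B, C, D, E, G}.

{D, G}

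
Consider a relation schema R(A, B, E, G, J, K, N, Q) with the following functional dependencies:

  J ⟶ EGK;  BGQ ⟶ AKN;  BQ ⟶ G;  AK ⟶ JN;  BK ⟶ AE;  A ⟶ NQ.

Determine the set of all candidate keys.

{A, B}, {B, J}, {B, K}, {B, Q}

Attribute B never appears on the right-hand side of any dependency, so B must belong to every candidate key.
{B}⁺ = {B}, which is not all of the schema, so we must add further attributes.
{A, B}⁺: A→NQ adds N, Q; BQ→G adds G; BGQ→AKN adds K; AK→JN adds J; BK→AE adds E → {A, B, E, G, J, K, N, Q}. Minimal: {B}⁺ = {B}; {A}⁺ = {A, N, Q} — none reach the full schema.
{B, J}⁺: J→EGK adds E, G, K; BK→AE adds A; A→NQ adds N, Q → {A, B, E, G, J, K, N, Q}. Minimal: {J}⁺ = {E, G, J, K}; {B}⁺ = {B} — none reach the full schema.
{B, K}⁺: BK→AE adds A, E; A→NQ adds N, Q; BQ→G adds G; AK→JN adds J → {A, B, E, G, J, K, N, Q}. Minimal: {K}⁺ = {K}; {B}⁺ = {B} — none reach the full schema.
{B, Q}⁺: BQ→G adds G; BGQ→AKN adds A, K, N; AK→JN adds J; BK→AE adds E → {A, B, E, G, J, K, N, Q}. Minimal: {Q}⁺ = {Q}; {B}⁺ = {B} — none reach the full schema.
Any other superkey contains one of these as a subset, so there are no further candidate keys.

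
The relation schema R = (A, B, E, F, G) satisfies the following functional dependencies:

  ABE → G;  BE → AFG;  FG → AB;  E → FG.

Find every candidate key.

(E)

{E}⁺: E→FG adds F, G; FG→AB adds A, B → {A, B, E, F, G}.
No other minimal superkey exists.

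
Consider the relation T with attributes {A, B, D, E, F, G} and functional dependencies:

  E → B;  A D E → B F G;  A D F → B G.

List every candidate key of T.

(A, D, E)

Attributes A, D, E never appear on any right-hand side, so every candidate key must contain {A, D, E}.
{A, D, E}⁺ = {A, B, D, E, F, G}, which is all of the schema, so {A, D, E} is the only candidate key.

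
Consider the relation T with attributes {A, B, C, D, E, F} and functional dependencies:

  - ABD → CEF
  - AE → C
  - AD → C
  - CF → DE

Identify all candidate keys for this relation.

Attributes A, B never appear on any right-hand side, so every candidate key must contain {A, B}.
{A, B}⁺ = {A, B}, which is not all of the schema, so we must add further attributes.
{A, B, D}⁺: ABD→CEF adds C, E, F → {A, B, C, D, E, F}. Minimal: {B, D}⁺ = {B, D}; {A, D}⁺ = {A, C, D}; {A, B}⁺ = {A, B} — none reach the full schema.
{A, B, C, F}⁺: CF→DE adds D, E → {A, B, C, D, E, F}. Minimal: {B, C, F}⁺ = {B, C, D, E, F}; {A, C, F}⁺ = {A, C, D, E, F}; {A, B, F}⁺ = {A, B, F}; … — none reach the full schema.
{A, B, E, F}⁺: AE→C adds C; CF→DE adds D → {A, B, C, D, E, F}. Minimal: {B, E, F}⁺ = {B, E, F}; {A, E, F}⁺ = {A, C, D, E, F}; {A, B, F}⁺ = {A, B, F}; … — none reach the full schema.
Any other superkey contains one of these as a subset, so there are no further candidate keys.

(A, B, D); (A, B, C, F); (A, B, E, F)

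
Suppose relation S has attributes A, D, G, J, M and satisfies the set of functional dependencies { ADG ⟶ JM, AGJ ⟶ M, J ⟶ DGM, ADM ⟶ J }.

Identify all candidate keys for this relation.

Attribute A never appears on the right-hand side of any dependency, so A must belong to every candidate key.
{A}⁺ = {A}, which is not all of the schema, so we must add further attributes.
{A, J}⁺: J→DGM adds D, G, M → {A, D, G, J, M}. Minimal: {J}⁺ = {D, G, J, M}; {A}⁺ = {A} — none reach the full schema.
{A, D, G}⁺: ADG→JM adds J, M → {A, D, G, J, M}. Minimal: {D, G}⁺ = {D, G}; {A, G}⁺ = {A, G}; {A, D}⁺ = {A, D} — none reach the full schema.
{A, D, M}⁺: ADM→J adds J; J→DGM adds G → {A, D, G, J, M}. Minimal: {D, M}⁺ = {D, M}; {A, M}⁺ = {A, M}; {A, D}⁺ = {A, D} — none reach the full schema.
Any other superkey contains one of these as a subset, so there are no further candidate keys.

{A, J}; {A, D, G}; {A, D, M}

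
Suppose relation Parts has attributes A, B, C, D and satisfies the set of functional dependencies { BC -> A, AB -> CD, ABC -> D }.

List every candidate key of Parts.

{A, B}, {B, C}

Attribute B never appears on the right-hand side of any dependency, so B must belong to every candidate key.
{B}⁺ = {B}, which is not all of the schema, so we must add further attributes.
{A, B}⁺: AB→CD adds C, D → {A, B, C, D}. Minimal: {B}⁺ = {B}; {A}⁺ = {A} — none reach the full schema.
{B, C}⁺: BC→A adds A; AB→CD adds D → {A, B, C, D}. Minimal: {C}⁺ = {C}; {B}⁺ = {B} — none reach the full schema.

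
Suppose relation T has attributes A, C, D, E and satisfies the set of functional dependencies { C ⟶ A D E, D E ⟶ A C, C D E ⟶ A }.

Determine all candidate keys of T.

{C}⁺: C→ADE adds A, D, E → {A, C, D, E}.
{D, E}⁺: DE→AC adds A, C → {A, C, D, E}. Minimal: {E}⁺ = {E}; {D}⁺ = {D} — none reach the full schema.

(C); (D, E)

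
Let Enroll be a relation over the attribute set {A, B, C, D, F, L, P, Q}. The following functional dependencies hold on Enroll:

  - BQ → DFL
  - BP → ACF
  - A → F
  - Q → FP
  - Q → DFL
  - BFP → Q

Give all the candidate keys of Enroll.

{B, P}; {B, Q}

Attribute B never appears on the right-hand side of any dependency, so B must belong to every candidate key.
{B}⁺ = {B}, which is not all of the schema, so we must add further attributes.
{B, P}⁺: BP→ACF adds A, C, F; BFP→Q adds Q; BQ→DFL adds D, L → {A, B, C, D, F, L, P, Q}.
{B, Q}⁺: BQ→DFL adds D, F, L; Q→FP adds P; BP→ACF adds A, C → {A, B, C, D, F, L, P, Q}.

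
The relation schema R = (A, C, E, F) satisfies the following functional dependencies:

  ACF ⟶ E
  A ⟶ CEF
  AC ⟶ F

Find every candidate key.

Attribute A never appears on the right-hand side of any dependency, so A must belong to every candidate key.
{A}⁺ = {A, C, E, F}, which is all of the schema, so {A} is the only candidate key.

{A}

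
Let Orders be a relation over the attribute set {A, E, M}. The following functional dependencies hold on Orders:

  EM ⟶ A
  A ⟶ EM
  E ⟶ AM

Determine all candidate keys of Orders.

{A}, {E}

{A}⁺: A→EM adds E, M → {A, E, M}.
{E}⁺: E→AM adds A, M → {A, E, M}.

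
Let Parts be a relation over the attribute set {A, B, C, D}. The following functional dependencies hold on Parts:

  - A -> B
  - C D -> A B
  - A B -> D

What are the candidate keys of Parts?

(A, C); (C, D)

{A, C}⁺: A→B adds B; AB→D adds D → {A, B, C, D}. Minimal: {C}⁺ = {C}; {A}⁺ = {A, B, D} — none reach the full schema.
{C, D}⁺: CD→AB adds A, B → {A, B, C, D}. Minimal: {D}⁺ = {D}; {C}⁺ = {C} — none reach the full schema.
Any other superkey contains one of these as a subset, so there are no further candidate keys.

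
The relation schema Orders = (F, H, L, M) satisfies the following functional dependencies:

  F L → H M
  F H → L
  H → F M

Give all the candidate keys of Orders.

H, FL

{H}⁺: H→FM adds F, M; FH→L adds L → {F, H, L, M}.
{F, L}⁺: FL→HM adds H, M → {F, H, L, M}. Minimal: {L}⁺ = {L}; {F}⁺ = {F} — none reach the full schema.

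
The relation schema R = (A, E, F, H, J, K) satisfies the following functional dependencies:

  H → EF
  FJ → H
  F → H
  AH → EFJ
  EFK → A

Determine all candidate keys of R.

Attribute K never appears on the right-hand side of any dependency, so K must belong to every candidate key.
{K}⁺ = {K}, which is not all of the schema, so we must add further attributes.
{F, K}⁺: F→H adds H; H→EF adds E; EFK→A adds A; AH→EFJ adds J → {A, E, F, H, J, K}.
{H, K}⁺: H→EF adds E, F; EFK→A adds A; AH→EFJ adds J → {A, E, F, H, J, K}.

FK; HK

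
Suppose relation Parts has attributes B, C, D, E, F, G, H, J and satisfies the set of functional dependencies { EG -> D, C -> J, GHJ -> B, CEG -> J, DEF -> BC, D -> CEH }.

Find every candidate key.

{D, F, G}; {E, F, G}

Attributes F, G never appear on any right-hand side, so every candidate key must contain {F, G}.
{F, G}⁺ = {F, G}, which is not all of the schema, so we must add further attributes.
{D, F, G}⁺: D→CEH adds C, E, H; C→J adds J; GHJ→B adds B → {B, C, D, E, F, G, H, J}.
{E, F, G}⁺: EG→D adds D; DEF→BC adds B, C; D→CEH adds H; C→J adds J → {B, C, D, E, F, G, H, J}.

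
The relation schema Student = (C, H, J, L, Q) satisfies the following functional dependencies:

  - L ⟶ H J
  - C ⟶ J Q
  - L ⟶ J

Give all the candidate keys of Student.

Attributes C, L never appear on any right-hand side, so every candidate key must contain {C, L}.
{C, L}⁺ = {C, H, J, L, Q}, which is all of the schema, so {C, L} is the only candidate key.

(C, L)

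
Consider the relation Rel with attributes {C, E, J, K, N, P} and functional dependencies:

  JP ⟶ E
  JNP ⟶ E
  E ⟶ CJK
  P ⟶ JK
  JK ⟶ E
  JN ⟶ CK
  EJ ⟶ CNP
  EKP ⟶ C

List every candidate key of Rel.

{E}⁺: E→CJK adds C, J, K; EJ→CNP adds N, P → {C, E, J, K, N, P}.
{P}⁺: P→JK adds J, K; JK→E adds E; EJ→CNP adds C, N → {C, E, J, K, N, P}.
{J, K}⁺: JK→E adds E; EJ→CNP adds C, N, P → {C, E, J, K, N, P}. Minimal: {K}⁺ = {K}; {J}⁺ = {J} — none reach the full schema.
{J, N}⁺: JN→CK adds C, K; JK→E adds E; EJ→CNP adds P → {C, E, J, K, N, P}. Minimal: {N}⁺ = {N}; {J}⁺ = {J} — none reach the full schema.

E, P, JK, JN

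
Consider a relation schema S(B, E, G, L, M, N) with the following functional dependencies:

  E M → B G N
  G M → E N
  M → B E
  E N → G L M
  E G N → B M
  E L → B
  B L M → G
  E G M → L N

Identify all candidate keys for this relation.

(M); (E, N)

{M}⁺: M→BE adds B, E; EM→BGN adds G, N; EN→GLM adds L → {B, E, G, L, M, N}.
{E, N}⁺: EN→GLM adds G, L, M; EGN→BM adds B → {B, E, G, L, M, N}. Minimal: {N}⁺ = {N}; {E}⁺ = {E} — none reach the full schema.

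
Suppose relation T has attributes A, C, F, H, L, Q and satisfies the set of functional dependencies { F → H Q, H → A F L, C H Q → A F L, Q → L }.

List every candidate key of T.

{C, F}, {C, H}

Attribute C never appears on the right-hand side of any dependency, so C must belong to every candidate key.
{C}⁺ = {C}, which is not all of the schema, so we must add further attributes.
{C, F}⁺: F→HQ adds H, Q; H→AFL adds A, L → {A, C, F, H, L, Q}. Minimal: {F}⁺ = {A, F, H, L, Q}; {C}⁺ = {C} — none reach the full schema.
{C, H}⁺: H→AFL adds A, F, L; F→HQ adds Q → {A, C, F, H, L, Q}. Minimal: {H}⁺ = {A, F, H, L, Q}; {C}⁺ = {C} — none reach the full schema.
Any other superkey contains one of these as a subset, so there are no further candidate keys.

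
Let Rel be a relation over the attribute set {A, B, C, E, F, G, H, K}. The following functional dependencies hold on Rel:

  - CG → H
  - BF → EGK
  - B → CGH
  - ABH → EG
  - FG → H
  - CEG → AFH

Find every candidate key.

Attribute B never appears on the right-hand side of any dependency, so B must belong to every candidate key.
{B}⁺ = {B, C, G, H}, which is not all of the schema, so we must add further attributes.
{A, B}⁺: B→CGH adds C, G, H; ABH→EG adds E; CEG→AFH adds F; BF→EGK adds K → {A, B, C, E, F, G, H, K}.
{B, E}⁺: B→CGH adds C, G, H; CEG→AFH adds A, F; BF→EGK adds K → {A, B, C, E, F, G, H, K}.
{B, F}⁺: BF→EGK adds E, G, K; B→CGH adds C, H; CEG→AFH adds A → {A, B, C, E, F, G, H, K}.
Any other superkey contains one of these as a subset, so there are no further candidate keys.

{A, B}; {B, E}; {B, F}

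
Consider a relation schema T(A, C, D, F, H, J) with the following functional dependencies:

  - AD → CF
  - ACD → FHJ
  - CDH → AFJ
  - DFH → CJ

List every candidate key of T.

Attribute D never appears on the right-hand side of any dependency, so D must belong to every candidate key.
{D}⁺ = {D}, which is not all of the schema, so we must add further attributes.
{A, D}⁺: AD→CF adds C, F; ACD→FHJ adds H, J → {A, C, D, F, H, J}. Minimal: {D}⁺ = {D}; {A}⁺ = {A} — none reach the full schema.
{C, D, H}⁺: CDH→AFJ adds A, F, J → {A, C, D, F, H, J}. Minimal: {D, H}⁺ = {D, H}; {C, H}⁺ = {C, H}; {C, D}⁺ = {C, D} — none reach the full schema.
{D, F, H}⁺: DFH→CJ adds C, J; CDH→AFJ adds A → {A, C, D, F, H, J}. Minimal: {F, H}⁺ = {F, H}; {D, H}⁺ = {D, H}; {D, F}⁺ = {D, F} — none reach the full schema.
Any other superkey contains one of these as a subset, so there are no further candidate keys.

(A, D), (C, D, H), (D, F, H)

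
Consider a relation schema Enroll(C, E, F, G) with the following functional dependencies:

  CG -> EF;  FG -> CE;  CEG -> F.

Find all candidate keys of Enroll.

(C, G); (F, G)

Attribute G never appears on the right-hand side of any dependency, so G must belong to every candidate key.
{G}⁺ = {G}, which is not all of the schema, so we must add further attributes.
{C, G}⁺: CG→EF adds E, F → {C, E, F, G}.
{F, G}⁺: FG→CE adds C, E → {C, E, F, G}.
Any other superkey contains one of these as a subset, so there are no further candidate keys.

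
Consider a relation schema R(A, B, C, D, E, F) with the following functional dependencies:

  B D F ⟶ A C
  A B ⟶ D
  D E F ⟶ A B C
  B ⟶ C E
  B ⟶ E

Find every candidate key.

Attribute F never appears on the right-hand side of any dependency, so F must belong to every candidate key.
{F}⁺ = {F}, which is not all of the schema, so we must add further attributes.
{A, B, F}⁺: AB→D adds D; B→CE adds C, E → {A, B, C, D, E, F}. Minimal: {B, F}⁺ = {B, C, E, F}; {A, F}⁺ = {A, F}; {A, B}⁺ = {A, B, C, D, E} — none reach the full schema.
{B, D, F}⁺: BDF→AC adds A, C; B→CE adds E → {A, B, C, D, E, F}. Minimal: {D, F}⁺ = {D, F}; {B, F}⁺ = {B, C, E, F}; {B, D}⁺ = {B, C, D, E} — none reach the full schema.
{D, E, F}⁺: DEF→ABC adds A, B, C → {A, B, C, D, E, F}. Minimal: {E, F}⁺ = {E, F}; {D, F}⁺ = {D, F}; {D, E}⁺ = {D, E} — none reach the full schema.
Any other superkey contains one of these as a subset, so there are no further candidate keys.

{A, B, F}; {B, D, F}; {D, E, F}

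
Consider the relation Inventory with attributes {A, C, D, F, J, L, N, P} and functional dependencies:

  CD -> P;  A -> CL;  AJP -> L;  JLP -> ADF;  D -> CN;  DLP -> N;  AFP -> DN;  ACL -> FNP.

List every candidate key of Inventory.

Attribute J never appears on the right-hand side of any dependency, so J must belong to every candidate key.
{J}⁺ = {J}, which is not all of the schema, so we must add further attributes.
{A, J}⁺: A→CL adds C, L; ACL→FNP adds F, N, P; JLP→ADF adds D → {A, C, D, F, J, L, N, P}.
{D, J, L}⁺: D→CN adds C, N; CD→P adds P; JLP→ADF adds A, F → {A, C, D, F, J, L, N, P}.
{J, L, P}⁺: JLP→ADF adds A, D, F; D→CN adds C, N → {A, C, D, F, J, L, N, P}.

{A, J}, {D, J, L}, {J, L, P}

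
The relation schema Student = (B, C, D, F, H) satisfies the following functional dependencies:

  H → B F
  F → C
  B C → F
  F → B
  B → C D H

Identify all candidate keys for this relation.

{B}⁺: B→CDH adds C, D, H; H→BF adds F → {B, C, D, F, H}.
{F}⁺: F→C adds C; F→B adds B; B→CDH adds D, H → {B, C, D, F, H}.
{H}⁺: H→BF adds B, F; F→C adds C; B→CDH adds D → {B, C, D, F, H}.
Any other superkey contains one of these as a subset, so there are no further candidate keys.

{B}, {F}, {H}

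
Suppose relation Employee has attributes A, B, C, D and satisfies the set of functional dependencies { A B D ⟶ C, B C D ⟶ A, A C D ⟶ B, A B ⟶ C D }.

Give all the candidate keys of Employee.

{A, B}⁺: AB→CD adds C, D → {A, B, C, D}.
{A, C, D}⁺: ACD→B adds B → {A, B, C, D}.
{B, C, D}⁺: BCD→A adds A → {A, B, C, D}.
Any other superkey contains one of these as a subset, so there are no further candidate keys.

{A, B}, {A, C, D}, {B, C, D}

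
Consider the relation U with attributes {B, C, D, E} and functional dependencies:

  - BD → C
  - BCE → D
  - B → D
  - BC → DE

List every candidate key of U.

B

Attribute B never appears on the right-hand side of any dependency, so B must belong to every candidate key.
{B}⁺ = {B, C, D, E}, which is all of the schema, so {B} is the only candidate key.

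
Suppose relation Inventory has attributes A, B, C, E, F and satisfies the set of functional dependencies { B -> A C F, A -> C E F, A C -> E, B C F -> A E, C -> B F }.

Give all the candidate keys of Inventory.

{A}⁺: A→CEF adds C, E, F; C→BF adds B → {A, B, C, E, F}.
{B}⁺: B→ACF adds A, C, F; A→CEF adds E → {A, B, C, E, F}.
{C}⁺: C→BF adds B, F; B→ACF adds A; A→CEF adds E → {A, B, C, E, F}.

A, B, C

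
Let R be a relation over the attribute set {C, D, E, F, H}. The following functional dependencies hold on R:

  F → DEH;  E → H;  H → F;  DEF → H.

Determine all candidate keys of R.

Attribute C never appears on the right-hand side of any dependency, so C must belong to every candidate key.
{C}⁺ = {C}, which is not all of the schema, so we must add further attributes.
{C, E}⁺: E→H adds H; H→F adds F; F→DEH adds D → {C, D, E, F, H}.
{C, F}⁺: F→DEH adds D, E, H → {C, D, E, F, H}.
{C, H}⁺: H→F adds F; F→DEH adds D, E → {C, D, E, F, H}.
Any other superkey contains one of these as a subset, so there are no further candidate keys.

CE; CF; CH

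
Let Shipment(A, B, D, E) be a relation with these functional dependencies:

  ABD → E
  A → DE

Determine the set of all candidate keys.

Attributes A, B never appear on any right-hand side, so every candidate key must contain {A, B}.
{A, B}⁺ = {A, B, D, E}, which is all of the schema, so {A, B} is the only candidate key.

(A, B)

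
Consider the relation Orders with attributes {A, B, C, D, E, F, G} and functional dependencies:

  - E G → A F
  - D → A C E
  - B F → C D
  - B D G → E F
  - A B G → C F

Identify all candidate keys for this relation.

ABG, BDG, BEG, BFG

Attributes B, G never appear on any right-hand side, so every candidate key must contain {B, G}.
{B, G}⁺ = {B, G}, which is not all of the schema, so we must add further attributes.
{A, B, G}⁺: ABG→CF adds C, F; BF→CD adds D; BDG→EF adds E → {A, B, C, D, E, F, G}. Minimal: {B, G}⁺ = {B, G}; {A, G}⁺ = {A, G}; {A, B}⁺ = {A, B} — none reach the full schema.
{B, D, G}⁺: D→ACE adds A, C, E; BDG→EF adds F → {A, B, C, D, E, F, G}. Minimal: {D, G}⁺ = {A, C, D, E, F, G}; {B, G}⁺ = {B, G}; {B, D}⁺ = {A, B, C, D, E} — none reach the full schema.
{B, E, G}⁺: EG→AF adds A, F; BF→CD adds C, D → {A, B, C, D, E, F, G}. Minimal: {E, G}⁺ = {A, E, F, G}; {B, G}⁺ = {B, G}; {B, E}⁺ = {B, E} — none reach the full schema.
{B, F, G}⁺: BF→CD adds C, D; BDG→EF adds E; EG→AF adds A → {A, B, C, D, E, F, G}. Minimal: {F, G}⁺ = {F, G}; {B, G}⁺ = {B, G}; {B, F}⁺ = {A, B, C, D, E, F} — none reach the full schema.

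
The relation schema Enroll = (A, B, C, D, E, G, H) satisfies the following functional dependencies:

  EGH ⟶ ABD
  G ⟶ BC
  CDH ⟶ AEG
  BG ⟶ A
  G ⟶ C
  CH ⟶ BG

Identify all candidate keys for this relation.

CDH; CEH; DGH; EGH

Attribute H never appears on the right-hand side of any dependency, so H must belong to every candidate key.
{H}⁺ = {H}, which is not all of the schema, so we must add further attributes.
{C, D, H}⁺: CDH→AEG adds A, E, G; CH→BG adds B → {A, B, C, D, E, G, H}.
{C, E, H}⁺: CH→BG adds B, G; EGH→ABD adds A, D → {A, B, C, D, E, G, H}.
{D, G, H}⁺: G→BC adds B, C; CDH→AEG adds A, E → {A, B, C, D, E, G, H}.
{E, G, H}⁺: EGH→ABD adds A, B, D; G→BC adds C → {A, B, C, D, E, G, H}.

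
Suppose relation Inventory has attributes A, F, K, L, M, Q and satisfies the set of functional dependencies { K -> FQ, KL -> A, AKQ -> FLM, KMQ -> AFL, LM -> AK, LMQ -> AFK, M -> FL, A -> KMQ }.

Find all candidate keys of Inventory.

{A}; {M}; {K, L}

{A}⁺: A→KMQ adds K, M, Q; K→FQ adds F; AKQ→FLM adds L → {A, F, K, L, M, Q}.
{M}⁺: M→FL adds F, L; LM→AK adds A, K; A→KMQ adds Q → {A, F, K, L, M, Q}.
{K, L}⁺: K→FQ adds F, Q; KL→A adds A; AKQ→FLM adds M → {A, F, K, L, M, Q}. Minimal: {L}⁺ = {L}; {K}⁺ = {F, K, Q} — none reach the full schema.
Any other superkey contains one of these as a subset, so there are no further candidate keys.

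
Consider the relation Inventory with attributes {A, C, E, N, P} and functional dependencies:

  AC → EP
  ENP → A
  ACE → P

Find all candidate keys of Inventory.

(A, C, N), (C, E, N, P)

Attributes C, N never appear on any right-hand side, so every candidate key must contain {C, N}.
{C, N}⁺ = {C, N}, which is not all of the schema, so we must add further attributes.
{A, C, N}⁺: AC→EP adds E, P → {A, C, E, N, P}. Minimal: {C, N}⁺ = {C, N}; {A, N}⁺ = {A, N}; {A, C}⁺ = {A, C, E, P} — none reach the full schema.
{C, E, N, P}⁺: ENP→A adds A → {A, C, E, N, P}. Minimal: {E, N, P}⁺ = {A, E, N, P}; {C, N, P}⁺ = {C, N, P}; {C, E, P}⁺ = {C, E, P}; … — none reach the full schema.
Any other superkey contains one of these as a subset, so there are no further candidate keys.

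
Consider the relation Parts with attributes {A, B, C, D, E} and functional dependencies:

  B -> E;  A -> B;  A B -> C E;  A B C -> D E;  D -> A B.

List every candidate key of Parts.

(A), (D)

{A}⁺: A→B adds B; AB→CE adds C, E; ABC→DE adds D → {A, B, C, D, E}.
{D}⁺: D→AB adds A, B; B→E adds E; AB→CE adds C → {A, B, C, D, E}.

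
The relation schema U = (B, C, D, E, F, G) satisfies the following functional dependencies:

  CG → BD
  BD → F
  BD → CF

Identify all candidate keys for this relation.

{C, E, G}, {B, D, E, G}

Attributes E, G never appear on any right-hand side, so every candidate key must contain {E, G}.
{E, G}⁺ = {E, G}, which is not all of the schema, so we must add further attributes.
{C, E, G}⁺: CG→BD adds B, D; BD→F adds F → {B, C, D, E, F, G}. Minimal: {E, G}⁺ = {E, G}; {C, G}⁺ = {B, C, D, F, G}; {C, E}⁺ = {C, E} — none reach the full schema.
{B, D, E, G}⁺: BD→F adds F; BD→CF adds C → {B, C, D, E, F, G}. Minimal: {D, E, G}⁺ = {D, E, G}; {B, E, G}⁺ = {B, E, G}; {B, D, G}⁺ = {B, C, D, F, G}; … — none reach the full schema.
Any other superkey contains one of these as a subset, so there are no further candidate keys.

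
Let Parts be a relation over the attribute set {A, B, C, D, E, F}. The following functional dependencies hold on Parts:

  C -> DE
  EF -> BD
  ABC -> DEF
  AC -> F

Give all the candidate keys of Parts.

Attributes A, C never appear on any right-hand side, so every candidate key must contain {A, C}.
{A, C}⁺ = {A, B, C, D, E, F}, which is all of the schema, so {A, C} is the only candidate key.

AC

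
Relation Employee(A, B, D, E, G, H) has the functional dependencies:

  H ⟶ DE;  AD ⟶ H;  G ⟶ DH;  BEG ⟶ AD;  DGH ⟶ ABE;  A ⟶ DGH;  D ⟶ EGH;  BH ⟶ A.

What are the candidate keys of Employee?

{A}⁺: A→DGH adds D, G, H; D→EGH adds E; DGH→ABE adds B → {A, B, D, E, G, H}.
{D}⁺: D→EGH adds E, G, H; DGH→ABE adds A, B → {A, B, D, E, G, H}.
{G}⁺: G→DH adds D, H; DGH→ABE adds A, B, E → {A, B, D, E, G, H}.
{H}⁺: H→DE adds D, E; D→EGH adds G; DGH→ABE adds A, B → {A, B, D, E, G, H}.
Any other superkey contains one of these as a subset, so there are no further candidate keys.

{A}, {D}, {G}, {H}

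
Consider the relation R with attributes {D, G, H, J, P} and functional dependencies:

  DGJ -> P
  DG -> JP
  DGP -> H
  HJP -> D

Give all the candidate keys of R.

{D, G}, {G, H, J, P}

Attribute G never appears on the right-hand side of any dependency, so G must belong to every candidate key.
{G}⁺ = {G}, which is not all of the schema, so we must add further attributes.
{D, G}⁺: DG→JP adds J, P; DGP→H adds H → {D, G, H, J, P}.
{G, H, J, P}⁺: HJP→D adds D → {D, G, H, J, P}.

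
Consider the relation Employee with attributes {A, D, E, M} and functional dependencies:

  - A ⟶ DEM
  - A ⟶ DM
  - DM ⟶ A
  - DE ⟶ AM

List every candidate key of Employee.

{A}⁺: A→DEM adds D, E, M → {A, D, E, M}.
{D, E}⁺: DE→AM adds A, M → {A, D, E, M}.
{D, M}⁺: DM→A adds A; A→DEM adds E → {A, D, E, M}.

A, DE, DM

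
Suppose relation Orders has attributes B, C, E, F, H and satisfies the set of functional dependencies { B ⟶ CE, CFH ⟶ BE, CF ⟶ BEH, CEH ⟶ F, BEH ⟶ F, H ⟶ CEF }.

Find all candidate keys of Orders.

{H}⁺: H→CEF adds C, E, F; CFH→BE adds B → {B, C, E, F, H}.
{B, F}⁺: B→CE adds C, E; CF→BEH adds H → {B, C, E, F, H}. Minimal: {F}⁺ = {F}; {B}⁺ = {B, C, E} — none reach the full schema.
{C, F}⁺: CF→BEH adds B, E, H → {B, C, E, F, H}. Minimal: {F}⁺ = {F}; {C}⁺ = {C} — none reach the full schema.

{H}, {B, F}, {C, F}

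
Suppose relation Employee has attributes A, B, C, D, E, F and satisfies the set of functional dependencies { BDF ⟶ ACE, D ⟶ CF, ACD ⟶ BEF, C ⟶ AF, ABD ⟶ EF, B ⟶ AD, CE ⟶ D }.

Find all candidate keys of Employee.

{B}⁺: B→AD adds A, D; D→CF adds C, F; ACD→BEF adds E → {A, B, C, D, E, F}.
{D}⁺: D→CF adds C, F; C→AF adds A; ACD→BEF adds B, E → {A, B, C, D, E, F}.
{C, E}⁺: C→AF adds A, F; CE→D adds D; ACD→BEF adds B → {A, B, C, D, E, F}. Minimal: {E}⁺ = {E}; {C}⁺ = {A, C, F} — none reach the full schema.
Any other superkey contains one of these as a subset, so there are no further candidate keys.

{B}; {D}; {C, E}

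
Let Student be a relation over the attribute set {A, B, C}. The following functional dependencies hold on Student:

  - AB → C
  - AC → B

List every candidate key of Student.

AB, AC

Attribute A never appears on the right-hand side of any dependency, so A must belong to every candidate key.
{A}⁺ = {A}, which is not all of the schema, so we must add further attributes.
{A, B}⁺: AB→C adds C → {A, B, C}.
{A, C}⁺: AC→B adds B → {A, B, C}.
Any other superkey contains one of these as a subset, so there are no further candidate keys.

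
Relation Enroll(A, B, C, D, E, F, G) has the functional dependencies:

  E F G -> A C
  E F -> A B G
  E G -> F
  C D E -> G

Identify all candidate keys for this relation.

{C, D, E}, {D, E, F}, {D, E, G}

Attributes D, E never appear on any right-hand side, so every candidate key must contain {D, E}.
{D, E}⁺ = {D, E}, which is not all of the schema, so we must add further attributes.
{C, D, E}⁺: CDE→G adds G; EG→F adds F; EFG→AC adds A; EF→ABG adds B → {A, B, C, D, E, F, G}. Minimal: {D, E}⁺ = {D, E}; {C, E}⁺ = {C, E}; {C, D}⁺ = {C, D} — none reach the full schema.
{D, E, F}⁺: EF→ABG adds A, B, G; EFG→AC adds C → {A, B, C, D, E, F, G}. Minimal: {E, F}⁺ = {A, B, C, E, F, G}; {D, F}⁺ = {D, F}; {D, E}⁺ = {D, E} — none reach the full schema.
{D, E, G}⁺: EG→F adds F; EFG→AC adds A, C; EF→ABG adds B → {A, B, C, D, E, F, G}. Minimal: {E, G}⁺ = {A, B, C, E, F, G}; {D, G}⁺ = {D, G}; {D, E}⁺ = {D, E} — none reach the full schema.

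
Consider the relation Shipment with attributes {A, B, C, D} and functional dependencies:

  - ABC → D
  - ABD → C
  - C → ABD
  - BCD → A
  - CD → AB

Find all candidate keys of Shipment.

{C}⁺: C→ABD adds A, B, D → {A, B, C, D}.
{A, B, D}⁺: ABD→C adds C → {A, B, C, D}.
Any other superkey contains one of these as a subset, so there are no further candidate keys.

C, ABD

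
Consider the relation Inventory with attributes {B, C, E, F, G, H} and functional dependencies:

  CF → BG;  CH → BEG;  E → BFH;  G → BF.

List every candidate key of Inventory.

Attribute C never appears on the right-hand side of any dependency, so C must belong to every candidate key.
{C}⁺ = {C}, which is not all of the schema, so we must add further attributes.
{C, E}⁺: E→BFH adds B, F, H; CF→BG adds G → {B, C, E, F, G, H}. Minimal: {E}⁺ = {B, E, F, H}; {C}⁺ = {C} — none reach the full schema.
{C, H}⁺: CH→BEG adds B, E, G; E→BFH adds F → {B, C, E, F, G, H}. Minimal: {H}⁺ = {H}; {C}⁺ = {C} — none reach the full schema.
Any other superkey contains one of these as a subset, so there are no further candidate keys.

(C, E), (C, H)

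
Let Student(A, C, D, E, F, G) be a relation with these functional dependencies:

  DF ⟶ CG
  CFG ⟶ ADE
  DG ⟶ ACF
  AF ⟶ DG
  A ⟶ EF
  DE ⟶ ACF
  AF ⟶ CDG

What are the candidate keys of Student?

{A}; {D, E}; {D, F}; {D, G}; {C, F, G}

{A}⁺: A→EF adds E, F; AF→CDG adds C, D, G → {A, C, D, E, F, G}.
{D, E}⁺: DE→ACF adds A, C, F; AF→CDG adds G → {A, C, D, E, F, G}. Minimal: {E}⁺ = {E}; {D}⁺ = {D} — none reach the full schema.
{D, F}⁺: DF→CG adds C, G; CFG→ADE adds A, E → {A, C, D, E, F, G}. Minimal: {F}⁺ = {F}; {D}⁺ = {D} — none reach the full schema.
{D, G}⁺: DG→ACF adds A, C, F; A→EF adds E → {A, C, D, E, F, G}. Minimal: {G}⁺ = {G}; {D}⁺ = {D} — none reach the full schema.
{C, F, G}⁺: CFG→ADE adds A, D, E → {A, C, D, E, F, G}. Minimal: {F, G}⁺ = {F, G}; {C, G}⁺ = {C, G}; {C, F}⁺ = {C, F} — none reach the full schema.
Any other superkey contains one of these as a subset, so there are no further candidate keys.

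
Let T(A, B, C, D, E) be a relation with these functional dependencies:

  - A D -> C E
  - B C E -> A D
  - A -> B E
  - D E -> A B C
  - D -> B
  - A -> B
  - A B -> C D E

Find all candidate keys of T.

A, DE, BCE

{A}⁺: A→BE adds B, E; AB→CDE adds C, D → {A, B, C, D, E}.
{D, E}⁺: DE→ABC adds A, B, C → {A, B, C, D, E}.
{B, C, E}⁺: BCE→AD adds A, D → {A, B, C, D, E}.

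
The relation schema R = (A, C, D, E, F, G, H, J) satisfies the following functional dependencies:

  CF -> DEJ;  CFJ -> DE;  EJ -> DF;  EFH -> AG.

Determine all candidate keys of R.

{C, F, H}, {C, E, H, J}

{C, F, H}⁺: CF→DEJ adds D, E, J; EFH→AG adds A, G → {A, C, D, E, F, G, H, J}. Minimal: {F, H}⁺ = {F, H}; {C, H}⁺ = {C, H}; {C, F}⁺ = {C, D, E, F, J} — none reach the full schema.
{C, E, H, J}⁺: EJ→DF adds D, F; EFH→AG adds A, G → {A, C, D, E, F, G, H, J}. Minimal: {E, H, J}⁺ = {A, D, E, F, G, H, J}; {C, H, J}⁺ = {C, H, J}; {C, E, J}⁺ = {C, D, E, F, J}; … — none reach the full schema.
Any other superkey contains one of these as a subset, so there are no further candidate keys.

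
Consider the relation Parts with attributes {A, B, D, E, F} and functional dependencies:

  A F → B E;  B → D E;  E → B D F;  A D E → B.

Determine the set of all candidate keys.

Attribute A never appears on the right-hand side of any dependency, so A must belong to every candidate key.
{A}⁺ = {A}, which is not all of the schema, so we must add further attributes.
{A, B}⁺: B→DE adds D, E; E→BDF adds F → {A, B, D, E, F}. Minimal: {B}⁺ = {B, D, E, F}; {A}⁺ = {A} — none reach the full schema.
{A, E}⁺: E→BDF adds B, D, F → {A, B, D, E, F}. Minimal: {E}⁺ = {B, D, E, F}; {A}⁺ = {A} — none reach the full schema.
{A, F}⁺: AF→BE adds B, E; B→DE adds D → {A, B, D, E, F}. Minimal: {F}⁺ = {F}; {A}⁺ = {A} — none reach the full schema.
Any other superkey contains one of these as a subset, so there are no further candidate keys.

(A, B); (A, E); (A, F)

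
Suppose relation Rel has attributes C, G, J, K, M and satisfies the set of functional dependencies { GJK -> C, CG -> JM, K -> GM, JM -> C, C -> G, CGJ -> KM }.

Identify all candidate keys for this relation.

{C}; {J, K}; {J, M}

{C}⁺: C→G adds G; CG→JM adds J, M; CGJ→KM adds K → {C, G, J, K, M}.
{J, K}⁺: K→GM adds G, M; JM→C adds C → {C, G, J, K, M}.
{J, M}⁺: JM→C adds C; C→G adds G; CGJ→KM adds K → {C, G, J, K, M}.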